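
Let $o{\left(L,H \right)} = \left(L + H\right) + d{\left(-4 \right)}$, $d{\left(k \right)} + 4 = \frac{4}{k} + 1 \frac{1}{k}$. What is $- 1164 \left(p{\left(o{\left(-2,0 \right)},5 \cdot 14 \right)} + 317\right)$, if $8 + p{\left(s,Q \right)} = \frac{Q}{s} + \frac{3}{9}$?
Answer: $- \frac{10115936}{29} \approx -3.4883 \cdot 10^{5}$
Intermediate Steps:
$d{\left(k \right)} = -4 + \frac{5}{k}$ ($d{\left(k \right)} = -4 + \left(\frac{4}{k} + 1 \frac{1}{k}\right) = -4 + \left(\frac{4}{k} + \frac{1}{k}\right) = -4 + \frac{5}{k}$)
$o{\left(L,H \right)} = - \frac{21}{4} + H + L$ ($o{\left(L,H \right)} = \left(L + H\right) - \left(4 - \frac{5}{-4}\right) = \left(H + L\right) + \left(-4 + 5 \left(- \frac{1}{4}\right)\right) = \left(H + L\right) - \frac{21}{4} = - \frac{21}{4} + H + L$)
$p{\left(s,Q \right)} = - \frac{23}{3} + \frac{Q}{s}$ ($p{\left(s,Q \right)} = -8 + \left(\frac{Q}{s} + \frac{3}{9}\right) = -8 + \left(\frac{Q}{s} + 3 \cdot \frac{1}{9}\right) = -8 + \left(\frac{Q}{s} + \frac{1}{3}\right) = -8 + \left(\frac{1}{3} + \frac{Q}{s}\right) = - \frac{23}{3} + \frac{Q}{s}$)
$- 1164 \left(p{\left(o{\left(-2,0 \right)},5 \cdot 14 \right)} + 317\right) = - 1164 \left(\left(- \frac{23}{3} + \frac{5 \cdot 14}{- \frac{21}{4} + 0 - 2}\right) + 317\right) = - 1164 \left(\left(- \frac{23}{3} + \frac{70}{- \frac{29}{4}}\right) + 317\right) = - 1164 \left(\left(- \frac{23}{3} + 70 \left(- \frac{4}{29}\right)\right) + 317\right) = - 1164 \left(\left(- \frac{23}{3} - \frac{280}{29}\right) + 317\right) = - 1164 \left(- \frac{1507}{87} + 317\right) = \left(-1164\right) \frac{26072}{87} = - \frac{10115936}{29}$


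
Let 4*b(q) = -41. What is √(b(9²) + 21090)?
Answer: √84319/2 ≈ 145.19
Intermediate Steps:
b(q) = -41/4 (b(q) = (¼)*(-41) = -41/4)
√(b(9²) + 21090) = √(-41/4 + 21090) = √(84319/4) = √84319/2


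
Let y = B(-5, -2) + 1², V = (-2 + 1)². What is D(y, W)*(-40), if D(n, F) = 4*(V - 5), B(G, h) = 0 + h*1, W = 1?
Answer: 640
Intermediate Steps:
V = 1 (V = (-1)² = 1)
B(G, h) = h (B(G, h) = 0 + h = h)
y = -1 (y = -2 + 1² = -2 + 1 = -1)
D(n, F) = -16 (D(n, F) = 4*(1 - 5) = 4*(-4) = -16)
D(y, W)*(-40) = -16*(-40) = 640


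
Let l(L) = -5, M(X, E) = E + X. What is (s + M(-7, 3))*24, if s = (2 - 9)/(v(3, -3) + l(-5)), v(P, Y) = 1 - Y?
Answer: 72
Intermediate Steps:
s = 7 (s = (2 - 9)/((1 - 1*(-3)) - 5) = -7/((1 + 3) - 5) = -7/(4 - 5) = -7/(-1) = -7*(-1) = 7)
(s + M(-7, 3))*24 = (7 + (3 - 7))*24 = (7 - 4)*24 = 3*24 = 72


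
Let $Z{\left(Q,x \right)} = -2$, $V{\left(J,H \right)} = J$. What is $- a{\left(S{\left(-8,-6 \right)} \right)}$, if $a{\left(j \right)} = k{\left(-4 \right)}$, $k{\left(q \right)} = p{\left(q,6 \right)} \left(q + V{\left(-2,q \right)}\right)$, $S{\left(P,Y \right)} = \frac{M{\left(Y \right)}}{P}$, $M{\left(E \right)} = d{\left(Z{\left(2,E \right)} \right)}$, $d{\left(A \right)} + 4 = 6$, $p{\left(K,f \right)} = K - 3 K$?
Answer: $48$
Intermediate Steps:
$p{\left(K,f \right)} = - 2 K$
$d{\left(A \right)} = 2$ ($d{\left(A \right)} = -4 + 6 = 2$)
$M{\left(E \right)} = 2$
$S{\left(P,Y \right)} = \frac{2}{P}$
$k{\left(q \right)} = - 2 q \left(-2 + q\right)$ ($k{\left(q \right)} = - 2 q \left(q - 2\right) = - 2 q \left(-2 + q\right)$)
$a{\left(j \right)} = -48$ ($a{\left(j \right)} = 2 \left(-4\right) \left(2 - -4\right) = 2 \left(-4\right) \left(2 + 4\right) = 2 \left(-4\right) 6 = -48$)
$- a{\left(S{\left(-8,-6 \right)} \right)} = \left(-1\right) \left(-48\right) = 48$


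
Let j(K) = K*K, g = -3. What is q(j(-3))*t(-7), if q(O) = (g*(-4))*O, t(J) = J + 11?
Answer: 432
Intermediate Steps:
j(K) = K²
t(J) = 11 + J
q(O) = 12*O (q(O) = (-3*(-4))*O = 12*O)
q(j(-3))*t(-7) = (12*(-3)²)*(11 - 7) = (12*9)*4 = 108*4 = 432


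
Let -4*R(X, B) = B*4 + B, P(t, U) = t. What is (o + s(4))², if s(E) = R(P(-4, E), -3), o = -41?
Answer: 22201/16 ≈ 1387.6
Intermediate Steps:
R(X, B) = -5*B/4 (R(X, B) = -(B*4 + B)/4 = -(4*B + B)/4 = -5*B/4)
s(E) = 15/4 (s(E) = -5/4*(-3) = 15/4)
(o + s(4))² = (-41 + 15/4)² = (-149/4)² = 22201/16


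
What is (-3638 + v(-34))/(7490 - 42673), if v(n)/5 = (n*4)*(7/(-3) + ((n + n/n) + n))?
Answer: -130526/105549 ≈ -1.2366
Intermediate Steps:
v(n) = 20*n*(-4/3 + 2*n) (v(n) = 5*((n*4)*(7/(-3) + ((n + n/n) + n))) = 5*((4*n)*(7*(-⅓) + ((n + 1) + n))) = 5*((4*n)*(-7/3 + ((1 + n) + n))) = 5*((4*n)*(-7/3 + (1 + 2*n))) = 5*((4*n)*(-4/3 + 2*n)) = 5*(4*n*(-4/3 + 2*n)) = 20*n*(-4/3 + 2*n))
(-3638 + v(-34))/(7490 - 42673) = (-3638 + (40/3)*(-34)*(-2 + 3*(-34)))/(7490 - 42673) = (-3638 + (40/3)*(-34)*(-2 - 102))/(-35183) = (-3638 + (40/3)*(-34)*(-104))*(-1/35183) = (-3638 + 141440/3)*(-1/35183) = (130526/3)*(-1/35183) = -130526/105549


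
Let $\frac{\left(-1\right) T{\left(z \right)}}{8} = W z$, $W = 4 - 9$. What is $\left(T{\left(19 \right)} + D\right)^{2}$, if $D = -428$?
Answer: $110224$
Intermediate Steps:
$W = -5$
$T{\left(z \right)} = 40 z$ ($T{\left(z \right)} = - 8 \left(- 5 z\right) = 40 z$)
$\left(T{\left(19 \right)} + D\right)^{2} = \left(40 \cdot 19 - 428\right)^{2} = \left(760 - 428\right)^{2} = 332^{2} = 110224$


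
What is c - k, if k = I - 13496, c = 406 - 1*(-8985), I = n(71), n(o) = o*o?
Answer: 17846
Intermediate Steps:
n(o) = o²
I = 5041 (I = 71² = 5041)
c = 9391 (c = 406 + 8985 = 9391)
k = -8455 (k = 5041 - 13496 = -8455)
c - k = 9391 - 1*(-8455) = 9391 + 8455 = 17846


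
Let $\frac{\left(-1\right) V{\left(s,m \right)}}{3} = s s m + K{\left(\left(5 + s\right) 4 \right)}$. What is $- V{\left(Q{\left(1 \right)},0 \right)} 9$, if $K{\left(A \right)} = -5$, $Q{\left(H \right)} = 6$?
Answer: $-135$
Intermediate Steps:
$V{\left(s,m \right)} = 15 - 3 m s^{2}$ ($V{\left(s,m \right)} = - 3 \left(s s m - 5\right) = - 3 \left(s^{2} m - 5\right) = - 3 \left(m s^{2} - 5\right) = - 3 \left(-5 + m s^{2}\right) = 15 - 3 m s^{2}$)
$- V{\left(Q{\left(1 \right)},0 \right)} 9 = - (15 - 0 \cdot 6^{2}) 9 = - (15 - 0 \cdot 36) 9 = - (15 + 0) 9 = \left(-1\right) 15 \cdot 9 = \left(-15\right) 9 = -135$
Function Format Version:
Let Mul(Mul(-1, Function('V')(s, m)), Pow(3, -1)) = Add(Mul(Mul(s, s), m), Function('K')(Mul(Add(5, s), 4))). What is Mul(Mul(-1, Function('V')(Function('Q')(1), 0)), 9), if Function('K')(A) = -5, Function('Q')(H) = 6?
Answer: -135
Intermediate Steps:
Function('V')(s, m) = Add(15, Mul(-3, m, Pow(s, 2))) (Function('V')(s, m) = Mul(-3, Add(Mul(Mul(s, s), m), -5)) = Mul(-3, Add(Mul(Pow(s, 2), m), -5)) = Mul(-3, Add(Mul(m, Pow(s, 2)), -5)) = Mul(-3, Add(-5, Mul(m, Pow(s, 2)))) = Add(15, Mul(-3, m, Pow(s, 2))))
Mul(Mul(-1, Function('V')(Function('Q')(1), 0)), 9) = Mul(Mul(-1, Add(15, Mul(-3, 0, Pow(6, 2)))), 9) = Mul(Mul(-1, Add(15, Mul(-3, 0, 36))), 9) = Mul(Mul(-1, Add(15, 0)), 9) = Mul(Mul(-1, 15), 9) = Mul(-15, 9) = -135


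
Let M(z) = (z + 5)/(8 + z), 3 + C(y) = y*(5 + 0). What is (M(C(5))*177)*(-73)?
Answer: -116289/10 ≈ -11629.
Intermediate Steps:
C(y) = -3 + 5*y (C(y) = -3 + y*(5 + 0) = -3 + y*5 = -3 + 5*y)
M(z) = (5 + z)/(8 + z)
(M(C(5))*177)*(-73) = (((5 + (-3 + 5*5))/(8 + (-3 + 5*5)))*177)*(-73) = (((5 + (-3 + 25))/(8 + (-3 + 25)))*177)*(-73) = (((5 + 22)/(8 + 22))*177)*(-73) = ((27/30)*177)*(-73) = (((1/30)*27)*177)*(-73) = ((9/10)*177)*(-73) = (1593/10)*(-73) = -116289/10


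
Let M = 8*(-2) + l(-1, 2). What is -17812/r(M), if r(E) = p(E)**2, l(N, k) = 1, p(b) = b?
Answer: -17812/225 ≈ -79.164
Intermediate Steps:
M = -15 (M = 8*(-2) + 1 = -16 + 1 = -15)
r(E) = E**2
-17812/r(M) = -17812/((-15)**2) = -17812/225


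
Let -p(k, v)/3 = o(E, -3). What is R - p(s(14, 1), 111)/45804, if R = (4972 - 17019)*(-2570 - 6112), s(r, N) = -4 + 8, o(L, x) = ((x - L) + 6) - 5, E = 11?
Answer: 1596911480459/15268 ≈ 1.0459e+8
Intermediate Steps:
o(L, x) = 1 + x - L (o(L, x) = (6 + x - L) - 5 = 1 + x - L)
s(r, N) = 4
p(k, v) = 39 (p(k, v) = -3*(1 - 3 - 1*11) = -3*(1 - 3 - 11) = -3*(-13) = 39)
R = 104592054 (R = -12047*(-8682) = 104592054)
R - p(s(14, 1), 111)/45804 = 104592054 - 39/45804 = 104592054 - 1*13/15268 = 104592054 - 13/15268 = 1596911480459/15268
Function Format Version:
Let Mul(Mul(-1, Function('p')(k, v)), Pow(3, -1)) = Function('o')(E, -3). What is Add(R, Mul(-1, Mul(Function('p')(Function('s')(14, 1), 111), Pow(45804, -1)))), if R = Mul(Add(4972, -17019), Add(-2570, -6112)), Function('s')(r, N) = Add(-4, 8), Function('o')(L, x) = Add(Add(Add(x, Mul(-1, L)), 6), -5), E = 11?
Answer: Rational(1596911480459, 15268) ≈ 1.0459e+8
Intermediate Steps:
Function('o')(L, x) = Add(1, x, Mul(-1, L)) (Function('o')(L, x) = Add(Add(6, x, Mul(-1, L)), -5) = Add(1, x, Mul(-1, L)))
Function('s')(r, N) = 4
Function('p')(k, v) = 39 (Function('p')(k, v) = Mul(-3, Add(1, -3, Mul(-1, 11))) = Mul(-3, Add(1, -3, -11)) = Mul(-3, -13) = 39)
R = 104592054 (R = Mul(-12047, -8682) = 104592054)
Add(R, Mul(-1, Mul(Function('p')(Function('s')(14, 1), 111), Pow(45804, -1)))) = Add(104592054, Mul(-1, Mul(39, Pow(45804, -1)))) = Add(104592054, Mul(-1, Mul(39, Rational(1, 45804)))) = Add(104592054, Mul(-1, Rational(13, 15268))) = Add(104592054, Rational(-13, 15268)) = Rational(1596911480459, 15268)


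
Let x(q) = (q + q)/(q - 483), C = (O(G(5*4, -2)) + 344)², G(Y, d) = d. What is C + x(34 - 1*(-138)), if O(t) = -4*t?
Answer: 38533800/311 ≈ 1.2390e+5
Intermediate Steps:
C = 123904 (C = (-4*(-2) + 344)² = (8 + 344)² = 352² = 123904)
x(q) = 2*q/(-483 + q) (x(q) = (2*q)/(-483 + q) = 2*q/(-483 + q))
C + x(34 - 1*(-138)) = 123904 + 2*(34 - 1*(-138))/(-483 + (34 - 1*(-138))) = 123904 + 2*(34 + 138)/(-483 + (34 + 138)) = 123904 + 2*172/(-483 + 172) = 123904 + 2*172/(-311) = 123904 + 2*172*(-1/311) = 123904 - 344/311 = 38533800/311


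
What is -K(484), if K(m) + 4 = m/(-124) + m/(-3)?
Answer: 15739/93 ≈ 169.24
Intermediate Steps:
K(m) = -4 - 127*m/372 (K(m) = -4 + (m/(-124) + m/(-3)) = -4 + (m*(-1/124) + m*(-⅓)) = -4 + (-m/124 - m/3) = -4 - 127*m/372)
-K(484) = -(-4 - 127/372*484) = -(-4 - 15367/93) = -1*(-15739/93) = 15739/93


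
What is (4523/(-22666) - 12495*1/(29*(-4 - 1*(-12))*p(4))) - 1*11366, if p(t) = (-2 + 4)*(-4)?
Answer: -238935581077/21034048 ≈ -11359.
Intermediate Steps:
p(t) = -8 (p(t) = 2*(-4) = -8)
(4523/(-22666) - 12495*1/(29*(-4 - 1*(-12))*p(4))) - 1*11366 = (4523/(-22666) - 12495*(-1/(232*(-4 - 1*(-12))))) - 1*11366 = (4523*(-1/22666) - 12495*(-1/(232*(-4 + 12)))) - 11366 = (-4523/22666 - 12495/(-8*8*29)) - 11366 = (-4523/22666 - 12495/((-64*29))) - 11366 = (-4523/22666 - 12495/(-1856)) - 11366 = (-4523/22666 - 12495*(-1/1856)) - 11366 = (-4523/22666 + 12495/1856) - 11366 = 137408491/21034048 - 11366 = -238935581077/21034048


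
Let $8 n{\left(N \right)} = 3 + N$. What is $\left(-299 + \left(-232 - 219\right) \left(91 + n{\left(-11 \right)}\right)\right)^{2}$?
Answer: $1671910321$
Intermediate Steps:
$n{\left(N \right)} = \frac{3}{8} + \frac{N}{8}$ ($n{\left(N \right)} = \frac{3 + N}{8} = \frac{3}{8} + \frac{N}{8}$)
$\left(-299 + \left(-232 - 219\right) \left(91 + n{\left(-11 \right)}\right)\right)^{2} = \left(-299 + \left(-232 - 219\right) \left(91 + \left(\frac{3}{8} + \frac{1}{8} \left(-11\right)\right)\right)\right)^{2} = \left(-299 - 451 \left(91 + \left(\frac{3}{8} - \frac{11}{8}\right)\right)\right)^{2} = \left(-299 - 451 \left(91 - 1\right)\right)^{2} = \left(-299 - 40590\right)^{2} = \left(-40889\right)^{2} = 1671910321$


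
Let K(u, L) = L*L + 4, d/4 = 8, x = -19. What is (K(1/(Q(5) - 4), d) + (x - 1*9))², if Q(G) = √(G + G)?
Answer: 1000000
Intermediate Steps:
d = 32 (d = 4*8 = 32)
Q(G) = √2*√G (Q(G) = √(2*G) = √2*√G)
K(u, L) = 4 + L² (K(u, L) = L² + 4 = 4 + L²)
(K(1/(Q(5) - 4), d) + (x - 1*9))² = ((4 + 32²) + (-19 - 1*9))² = ((4 + 1024) + (-19 - 9))² = (1028 - 28)² = 1000² = 1000000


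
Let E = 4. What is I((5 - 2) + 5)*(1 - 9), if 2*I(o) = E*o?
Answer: -128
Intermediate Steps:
I(o) = 2*o (I(o) = (4*o)/2 = 2*o)
I((5 - 2) + 5)*(1 - 9) = (2*((5 - 2) + 5))*(1 - 9) = (2*(3 + 5))*(-8) = (2*8)*(-8) = 16*(-8) = -128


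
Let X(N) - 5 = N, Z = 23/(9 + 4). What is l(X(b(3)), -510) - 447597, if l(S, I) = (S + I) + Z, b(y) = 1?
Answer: -5825290/13 ≈ -4.4810e+5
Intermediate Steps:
Z = 23/13 ≈ 1.7692
X(N) = 5 + N
l(S, I) = 23/13 + I + S (l(S, I) = (S + I) + 23/13 = (I + S) + 23/13 = 23/13 + I + S)
l(X(b(3)), -510) - 447597 = (23/13 - 510 + (5 + 1)) - 447597 = (23/13 - 510 + 6) - 447597 = -6529/13 - 447597 = -5825290/13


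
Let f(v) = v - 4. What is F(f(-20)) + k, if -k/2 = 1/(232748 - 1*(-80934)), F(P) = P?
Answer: -3764185/156841 ≈ -24.000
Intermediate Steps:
f(v) = -4 + v
k = -1/156841 (k = -2/(232748 - 1*(-80934)) = -2/(232748 + 80934) = -2/313682 = -2*1/313682 = -1/156841 ≈ -6.3759e-6)
F(f(-20)) + k = (-4 - 20) - 1/156841 = -24 - 1/156841 = -3764185/156841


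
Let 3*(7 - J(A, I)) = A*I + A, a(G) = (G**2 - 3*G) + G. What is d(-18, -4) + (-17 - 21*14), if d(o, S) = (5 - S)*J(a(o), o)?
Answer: 18112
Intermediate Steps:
a(G) = G**2 - 2*G
J(A, I) = 7 - A/3 - A*I/3 (J(A, I) = 7 - (A*I + A)/3 = 7 - (A + A*I)/3 = 7 + (-A/3 - A*I/3) = 7 - A/3 - A*I/3)
d(o, S) = (5 - S)*(7 - o*(-2 + o)/3 - o**2*(-2 + o)/3) (d(o, S) = (5 - S)*(7 - o*(-2 + o)/3 - o*(-2 + o)*o/3) = (5 - S)*(7 - o*(-2 + o)/3 - o**2*(-2 + o)/3))
d(-18, -4) + (-17 - 21*14) = (-5 - 4)*(-21 - 18*(-2 - 18) + (-18)**2*(-2 - 18))/3 + (-17 - 21*14) = (1/3)*(-9)*(-21 - 18*(-20) + 324*(-20)) + (-17 - 294) = (1/3)*(-9)*(-21 + 360 - 6480) - 311 = (1/3)*(-9)*(-6141) - 311 = 18423 - 311 = 18112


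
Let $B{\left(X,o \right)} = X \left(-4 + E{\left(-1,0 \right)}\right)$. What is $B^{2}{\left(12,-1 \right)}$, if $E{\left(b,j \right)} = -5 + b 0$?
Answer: $11664$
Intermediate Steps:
$E{\left(b,j \right)} = -5$ ($E{\left(b,j \right)} = -5 + 0 = -5$)
$B{\left(X,o \right)} = - 9 X$ ($B{\left(X,o \right)} = X \left(-4 - 5\right) = X \left(-9\right) = - 9 X$)
$B^{2}{\left(12,-1 \right)} = \left(\left(-9\right) 12\right)^{2} = \left(-108\right)^{2} = 11664$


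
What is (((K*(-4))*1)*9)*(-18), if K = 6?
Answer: 3888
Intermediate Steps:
(((K*(-4))*1)*9)*(-18) = (((6*(-4))*1)*9)*(-18) = (-24*1*9)*(-18) = -24*9*(-18) = -216*(-18) = 3888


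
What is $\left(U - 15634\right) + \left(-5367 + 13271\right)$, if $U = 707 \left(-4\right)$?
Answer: $-10558$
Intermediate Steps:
$U = -2828$
$\left(U - 15634\right) + \left(-5367 + 13271\right) = \left(-2828 - 15634\right) + \left(-5367 + 13271\right) = -18462 + 7904 = -10558$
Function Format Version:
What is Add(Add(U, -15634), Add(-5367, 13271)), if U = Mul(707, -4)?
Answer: -10558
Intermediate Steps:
U = -2828
Add(Add(U, -15634), Add(-5367, 13271)) = Add(Add(-2828, -15634), Add(-5367, 13271)) = Add(-18462, 7904) = -10558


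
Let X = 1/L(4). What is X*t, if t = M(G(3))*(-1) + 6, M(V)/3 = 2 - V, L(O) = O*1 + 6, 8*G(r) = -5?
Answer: -3/16 ≈ -0.18750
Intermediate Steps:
G(r) = -5/8 (G(r) = (⅛)*(-5) = -5/8)
L(O) = 6 + O (L(O) = O + 6 = 6 + O)
M(V) = 6 - 3*V (M(V) = 3*(2 - V) = 6 - 3*V)
X = ⅒ (X = 1/(6 + 4) = 1/10 = ⅒ ≈ 0.10000)
t = -15/8 (t = (6 - 3*(-5/8))*(-1) + 6 = (6 + 15/8)*(-1) + 6 = (63/8)*(-1) + 6 = -63/8 + 6 = -15/8 ≈ -1.8750)
X*t = (⅒)*(-15/8) = -3/16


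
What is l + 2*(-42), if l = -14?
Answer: -98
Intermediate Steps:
l + 2*(-42) = -14 + 2*(-42) = -14 - 84 = -98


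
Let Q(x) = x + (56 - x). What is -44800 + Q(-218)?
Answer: -44744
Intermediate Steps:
Q(x) = 56
-44800 + Q(-218) = -44800 + 56 = -44744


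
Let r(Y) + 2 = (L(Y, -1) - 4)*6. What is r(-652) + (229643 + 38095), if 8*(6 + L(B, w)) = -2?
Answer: 535349/2 ≈ 2.6767e+5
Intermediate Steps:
L(B, w) = -25/4 (L(B, w) = -6 + (1/8)*(-2) = -6 - 1/4 = -25/4)
r(Y) = -127/2 (r(Y) = -2 + (-25/4 - 4)*6 = -2 - 41/4*6 = -2 - 123/2 = -127/2)
r(-652) + (229643 + 38095) = -127/2 + (229643 + 38095) = -127/2 + 267738 = 535349/2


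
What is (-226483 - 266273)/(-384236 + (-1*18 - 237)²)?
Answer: 492756/319211 ≈ 1.5437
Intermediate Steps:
(-226483 - 266273)/(-384236 + (-1*18 - 237)²) = -492756/(-384236 + (-18 - 237)²) = -492756/(-384236 + (-255)²) = -492756/(-384236 + 65025) = -492756/(-319211) = -492756*(-1/319211) = 492756/319211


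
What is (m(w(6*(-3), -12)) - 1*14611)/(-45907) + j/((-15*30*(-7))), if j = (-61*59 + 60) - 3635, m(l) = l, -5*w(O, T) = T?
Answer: -141659864/72303525 ≈ -1.9592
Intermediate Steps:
w(O, T) = -T/5
j = -7174 (j = (-3599 + 60) - 3635 = -3539 - 3635 = -7174)
(m(w(6*(-3), -12)) - 1*14611)/(-45907) + j/((-15*30*(-7))) = (-1/5*(-12) - 1*14611)/(-45907) - 7174/(-15*30*(-7)) = (12/5 - 14611)*(-1/45907) - 7174/((-450*(-7))) = -73043/5*(-1/45907) - 7174/3150 = 73043/229535 - 7174*1/3150 = 73043/229535 - 3587/1575 = -141659864/72303525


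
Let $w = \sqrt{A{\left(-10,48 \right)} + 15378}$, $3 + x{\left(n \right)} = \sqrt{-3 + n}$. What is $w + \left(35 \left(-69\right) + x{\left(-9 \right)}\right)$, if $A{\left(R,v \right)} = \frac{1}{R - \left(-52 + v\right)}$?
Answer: $-2418 + \frac{7 \sqrt{11298}}{6} + 2 i \sqrt{3} \approx -2294.0 + 3.4641 i$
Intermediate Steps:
$A{\left(R,v \right)} = \frac{1}{52 + R - v}$
$x{\left(n \right)} = -3 + \sqrt{-3 + n}$
$w = \frac{7 \sqrt{11298}}{6}$ ($w = \sqrt{\frac{1}{52 - 10 - 48} + 15378} = \sqrt{\frac{1}{-6} + 15378} = \sqrt{- \frac{1}{6} + 15378} = \sqrt{\frac{92267}{6}} = \frac{7 \sqrt{11298}}{6} \approx 124.01$)
$w + \left(35 \left(-69\right) + x{\left(-9 \right)}\right) = \frac{7 \sqrt{11298}}{6} + \left(35 \left(-69\right) - \left(3 - \sqrt{-3 - 9}\right)\right) = \frac{7 \sqrt{11298}}{6} - \left(2418 - 2 i \sqrt{3}\right) = -2418 + \frac{7 \sqrt{11298}}{6} + 2 i \sqrt{3}$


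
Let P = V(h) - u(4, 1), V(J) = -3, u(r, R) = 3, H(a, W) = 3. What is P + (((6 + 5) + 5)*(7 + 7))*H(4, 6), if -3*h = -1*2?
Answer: 666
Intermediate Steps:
h = ⅔ (h = -(-1)*2/3 = -⅓*(-2) = ⅔ ≈ 0.66667)
P = -6 (P = -3 - 1*3 = -3 - 3 = -6)
P + (((6 + 5) + 5)*(7 + 7))*H(4, 6) = -6 + (((6 + 5) + 5)*(7 + 7))*3 = -6 + ((11 + 5)*14)*3 = -6 + (16*14)*3 = -6 + 224*3 = -6 + 672 = 666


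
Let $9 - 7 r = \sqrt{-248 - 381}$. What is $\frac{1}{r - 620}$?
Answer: $- \frac{30317}{18758190} + \frac{7 i \sqrt{629}}{18758190} \approx -0.0016162 + 9.3591 \cdot 10^{-6} i$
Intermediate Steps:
$r = \frac{9}{7} - \frac{i \sqrt{629}}{7}$ ($r = \frac{9}{7} - \frac{\sqrt{-248 - 381}}{7} = \frac{9}{7} - \frac{\sqrt{-629}}{7} = \frac{9}{7} - \frac{i \sqrt{629}}{7} \approx 1.2857 - 3.5828 i$)
$\frac{1}{r - 620} = \frac{1}{\left(\frac{9}{7} - \frac{i \sqrt{629}}{7}\right) - 620} = \frac{1}{- \frac{4331}{7} - \frac{i \sqrt{629}}{7}}$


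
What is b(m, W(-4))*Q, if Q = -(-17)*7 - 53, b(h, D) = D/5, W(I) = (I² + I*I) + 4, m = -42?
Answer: 2376/5 ≈ 475.20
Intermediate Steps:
W(I) = 4 + 2*I² (W(I) = (I² + I²) + 4 = 2*I² + 4 = 4 + 2*I²)
b(h, D) = D/5 (b(h, D) = D*(⅕) = D/5)
Q = 66 (Q = -1*(-119) - 53 = 119 - 53 = 66)
b(m, W(-4))*Q = ((4 + 2*(-4)²)/5)*66 = ((4 + 2*16)/5)*66 = ((4 + 32)/5)*66 = ((⅕)*36)*66 = (36/5)*66 = 2376/5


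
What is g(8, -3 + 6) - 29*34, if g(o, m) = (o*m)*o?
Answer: -794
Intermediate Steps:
g(o, m) = m*o**2 (g(o, m) = (m*o)*o = m*o**2)
g(8, -3 + 6) - 29*34 = (-3 + 6)*8**2 - 29*34 = 3*64 - 986 = 192 - 986 = -794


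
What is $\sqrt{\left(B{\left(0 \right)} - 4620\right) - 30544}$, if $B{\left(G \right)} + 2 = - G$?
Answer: $i \sqrt{35166} \approx 187.53 i$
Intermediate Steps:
$B{\left(G \right)} = -2 - G$
$\sqrt{\left(B{\left(0 \right)} - 4620\right) - 30544} = \sqrt{\left(\left(-2 - 0\right) - 4620\right) - 30544} = \sqrt{\left(\left(-2 + 0\right) - 4620\right) - 30544} = \sqrt{\left(-2 - 4620\right) - 30544} = \sqrt{-4622 - 30544} = \sqrt{-35166} = i \sqrt{35166}$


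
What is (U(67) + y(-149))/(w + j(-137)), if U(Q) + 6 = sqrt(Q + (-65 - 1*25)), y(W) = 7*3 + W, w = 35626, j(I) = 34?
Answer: -67/17830 + I*sqrt(23)/35660 ≈ -0.0037577 + 0.00013449*I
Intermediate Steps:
y(W) = 21 + W
U(Q) = -6 + sqrt(-90 + Q) (U(Q) = -6 + sqrt(Q + (-65 - 1*25)) = -6 + sqrt(Q + (-65 - 25)) = -6 + sqrt(Q - 90) = -6 + sqrt(-90 + Q))
(U(67) + y(-149))/(w + j(-137)) = ((-6 + sqrt(-90 + 67)) + (21 - 149))/(35626 + 34) = ((-6 + sqrt(-23)) - 128)/35660 = ((-6 + I*sqrt(23)) - 128)*(1/35660) = (-134 + I*sqrt(23))*(1/35660) = -67/17830 + I*sqrt(23)/35660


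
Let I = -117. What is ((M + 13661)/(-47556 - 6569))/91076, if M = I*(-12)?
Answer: -3013/985897700 ≈ -3.0561e-6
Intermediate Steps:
M = 1404 (M = -117*(-12) = 1404)
((M + 13661)/(-47556 - 6569))/91076 = ((1404 + 13661)/(-47556 - 6569))/91076 = (15065/(-54125))*(1/91076) = (15065*(-1/54125))*(1/91076) = -3013/10825*1/91076 = -3013/985897700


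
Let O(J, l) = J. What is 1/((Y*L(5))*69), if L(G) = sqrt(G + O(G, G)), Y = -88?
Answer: -sqrt(10)/60720 ≈ -5.2080e-5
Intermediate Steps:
L(G) = sqrt(2)*sqrt(G) (L(G) = sqrt(G + G) = sqrt(2*G) = sqrt(2)*sqrt(G))
1/((Y*L(5))*69) = 1/(-88*sqrt(2)*sqrt(5)*69) = 1/(-88*sqrt(10)*69) = 1/(-6072*sqrt(10)) = -sqrt(10)/60720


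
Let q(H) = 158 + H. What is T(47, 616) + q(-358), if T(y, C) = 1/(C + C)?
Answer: -246399/1232 ≈ -200.00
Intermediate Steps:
T(y, C) = 1/(2*C)
T(47, 616) + q(-358) = (½)/616 + (158 - 358) = (½)*(1/616) - 200 = 1/1232 - 200 = -246399/1232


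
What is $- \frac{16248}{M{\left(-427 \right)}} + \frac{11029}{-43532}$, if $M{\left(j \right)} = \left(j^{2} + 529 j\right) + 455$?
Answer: $\frac{231969065}{1876185668} \approx 0.12364$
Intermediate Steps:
$M{\left(j \right)} = 455 + j^{2} + 529 j$
$- \frac{16248}{M{\left(-427 \right)}} + \frac{11029}{-43532} = - \frac{16248}{455 + \left(-427\right)^{2} + 529 \left(-427\right)} + \frac{11029}{-43532} = - \frac{16248}{455 + 182329 - 225883} + 11029 \left(- \frac{1}{43532}\right) = - \frac{16248}{-43099} - \frac{11029}{43532} = \left(-16248\right) \left(- \frac{1}{43099}\right) - \frac{11029}{43532} = \frac{16248}{43099} - \frac{11029}{43532} = \frac{231969065}{1876185668}$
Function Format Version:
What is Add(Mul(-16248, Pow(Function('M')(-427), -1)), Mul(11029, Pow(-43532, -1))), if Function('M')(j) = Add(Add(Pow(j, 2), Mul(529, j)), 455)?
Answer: Rational(231969065, 1876185668) ≈ 0.12364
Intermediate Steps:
Function('M')(j) = Add(455, Pow(j, 2), Mul(529, j))
Add(Mul(-16248, Pow(Function('M')(-427), -1)), Mul(11029, Pow(-43532, -1))) = Add(Mul(-16248, Pow(Add(455, Pow(-427, 2), Mul(529, -427)), -1)), Mul(11029, Pow(-43532, -1))) = Add(Mul(-16248, Pow(Add(455, 182329, -225883), -1)), Mul(11029, Rational(-1, 43532))) = Add(Mul(-16248, Pow(-43099, -1)), Rational(-11029, 43532)) = Add(Mul(-16248, Rational(-1, 43099)), Rational(-11029, 43532)) = Add(Rational(16248, 43099), Rational(-11029, 43532)) = Rational(231969065, 1876185668)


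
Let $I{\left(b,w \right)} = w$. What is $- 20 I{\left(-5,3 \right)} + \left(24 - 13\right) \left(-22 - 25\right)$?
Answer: $-577$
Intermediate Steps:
$- 20 I{\left(-5,3 \right)} + \left(24 - 13\right) \left(-22 - 25\right) = \left(-20\right) 3 + \left(24 - 13\right) \left(-22 - 25\right) = -60 + 11 \left(-47\right) = -60 - 517 = -577$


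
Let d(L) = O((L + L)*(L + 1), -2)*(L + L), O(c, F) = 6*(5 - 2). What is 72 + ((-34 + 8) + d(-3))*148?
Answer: -19760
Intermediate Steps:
O(c, F) = 18 (O(c, F) = 6*3 = 18)
d(L) = 36*L (d(L) = 18*(L + L) = 18*(2*L) = 36*L)
72 + ((-34 + 8) + d(-3))*148 = 72 + ((-34 + 8) + 36*(-3))*148 = 72 + (-26 - 108)*148 = 72 - 134*148 = 72 - 19832 = -19760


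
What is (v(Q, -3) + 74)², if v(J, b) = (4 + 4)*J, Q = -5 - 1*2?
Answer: 324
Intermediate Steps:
Q = -7 (Q = -5 - 2 = -7)
v(J, b) = 8*J
(v(Q, -3) + 74)² = (8*(-7) + 74)² = (-56 + 74)² = 18² = 324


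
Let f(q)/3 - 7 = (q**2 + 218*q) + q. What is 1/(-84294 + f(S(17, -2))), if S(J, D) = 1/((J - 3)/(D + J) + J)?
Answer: -72361/6095426883 ≈ -1.1871e-5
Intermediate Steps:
S(J, D) = 1/(J + (-3 + J)/(D + J)) (S(J, D) = 1/((-3 + J)/(D + J) + J) = 1/(J + (-3 + J)/(D + J)))
f(q) = 21 + 3*q**2 + 657*q (f(q) = 21 + 3*((q**2 + 218*q) + q) = 21 + 3*(q**2 + 219*q) = 21 + (3*q**2 + 657*q) = 21 + 3*q**2 + 657*q)
1/(-84294 + f(S(17, -2))) = 1/(-84294 + (21 + 3*((-2 + 17)/(-3 + 17 + 17**2 - 2*17))**2 + 657*((-2 + 17)/(-3 + 17 + 17**2 - 2*17)))) = 1/(-84294 + (21 + 3*(15/(-3 + 17 + 289 - 34))**2 + 657*(15/(-3 + 17 + 289 - 34)))) = 1/(-84294 + (21 + 3*(15/269)**2 + 657*(15/269))) = 1/(-84294 + (21 + 3*(225/72361) + 9855/269)) = 1/(-84294 + (21 + 675/72361 + 9855/269)) = 1/(-84294 + 4171251/72361) = 1/(-6095426883/72361) = -72361/6095426883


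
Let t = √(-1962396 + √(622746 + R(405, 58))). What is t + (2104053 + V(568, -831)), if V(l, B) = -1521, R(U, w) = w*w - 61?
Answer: 2102532 + 3*√(-218044 + √7729) ≈ 2.1025e+6 + 1400.6*I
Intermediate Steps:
R(U, w) = -61 + w² (R(U, w) = w² - 61 = -61 + w²)
t = √(-1962396 + 9*√7729) (t = √(-1962396 + √(622746 + (-61 + 58²))) = √(-1962396 + √(622746 + (-61 + 3364))) = √(-1962396 + √(622746 + 3303)) = √(-1962396 + √626049) = √(-1962396 + 9*√7729) ≈ 1400.6*I)
t + (2104053 + V(568, -831)) = 3*√(-218044 + √7729) + (2104053 - 1521) = 3*√(-218044 + √7729) + 2102532 = 2102532 + 3*√(-218044 + √7729)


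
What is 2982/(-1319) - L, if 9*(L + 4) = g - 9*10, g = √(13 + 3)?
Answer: 134080/11871 ≈ 11.295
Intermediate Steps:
g = 4 (g = √16 = 4)
L = -122/9 (L = -4 + (4 - 9*10)/9 = -4 + (4 - 90)/9 = -4 + (⅑)*(-86) = -4 - 86/9 = -122/9 ≈ -13.556)
2982/(-1319) - L = 2982/(-1319) - 1*(-122/9) = 2982*(-1/1319) + 122/9 = -2982/1319 + 122/9 = 134080/11871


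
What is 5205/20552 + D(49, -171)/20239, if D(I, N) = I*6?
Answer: 111386283/415951928 ≈ 0.26779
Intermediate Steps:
D(I, N) = 6*I
5205/20552 + D(49, -171)/20239 = 5205/20552 + (6*49)/20239 = 5205*(1/20552) + 294*(1/20239) = 5205/20552 + 294/20239 = 111386283/415951928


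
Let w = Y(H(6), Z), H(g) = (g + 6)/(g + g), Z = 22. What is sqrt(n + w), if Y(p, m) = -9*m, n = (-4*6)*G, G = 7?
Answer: I*sqrt(366) ≈ 19.131*I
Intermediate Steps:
H(g) = (6 + g)/(2*g) (H(g) = (6 + g)/((2*g)) = (6 + g)*(1/(2*g)) = (6 + g)/(2*g))
n = -168 (n = -4*6*7 = -24*7 = -168)
w = -198 (w = -9*22 = -198)
sqrt(n + w) = sqrt(-168 - 198) = sqrt(-366) = I*sqrt(366)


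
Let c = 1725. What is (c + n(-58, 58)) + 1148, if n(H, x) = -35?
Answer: 2838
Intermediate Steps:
(c + n(-58, 58)) + 1148 = (1725 - 35) + 1148 = 1690 + 1148 = 2838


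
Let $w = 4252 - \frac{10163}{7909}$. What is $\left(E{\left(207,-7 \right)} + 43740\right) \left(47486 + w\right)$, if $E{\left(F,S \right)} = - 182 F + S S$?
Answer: $\frac{2502170427085}{7909} \approx 3.1637 \cdot 10^{8}$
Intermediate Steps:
$E{\left(F,S \right)} = S^{2} - 182 F$ ($E{\left(F,S \right)} = - 182 F + S^{2} = S^{2} - 182 F$)
$w = \frac{33618905}{7909}$ ($w = 4252 - \frac{10163}{7909} = \frac{33618905}{7909} \approx 4250.7$)
$\left(E{\left(207,-7 \right)} + 43740\right) \left(47486 + w\right) = \left(\left(\left(-7\right)^{2} - 37674\right) + 43740\right) \left(47486 + \frac{33618905}{7909}\right) = \left(\left(49 - 37674\right) + 43740\right) \frac{409185679}{7909} = \left(-37625 + 43740\right) \frac{409185679}{7909} = 6115 \cdot \frac{409185679}{7909} = \frac{2502170427085}{7909}$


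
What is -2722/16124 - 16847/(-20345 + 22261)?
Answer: -69214095/7723396 ≈ -8.9616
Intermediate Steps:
-2722/16124 - 16847/(-20345 + 22261) = -2722*1/16124 - 16847/1916 = -1361/8062 - 16847*1/1916 = -1361/8062 - 16847/1916 = -69214095/7723396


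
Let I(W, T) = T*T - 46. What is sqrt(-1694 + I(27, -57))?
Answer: sqrt(1509) ≈ 38.846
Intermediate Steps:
I(W, T) = -46 + T**2 (I(W, T) = T**2 - 46 = -46 + T**2)
sqrt(-1694 + I(27, -57)) = sqrt(-1694 + (-46 + (-57)**2)) = sqrt(-1694 + (-46 + 3249)) = sqrt(-1694 + 3203) = sqrt(1509)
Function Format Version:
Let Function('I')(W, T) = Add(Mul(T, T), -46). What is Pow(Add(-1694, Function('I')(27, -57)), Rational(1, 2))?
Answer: Pow(1509, Rational(1, 2)) ≈ 38.846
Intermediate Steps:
Function('I')(W, T) = Add(-46, Pow(T, 2)) (Function('I')(W, T) = Add(Pow(T, 2), -46) = Add(-46, Pow(T, 2)))
Pow(Add(-1694, Function('I')(27, -57)), Rational(1, 2)) = Pow(Add(-1694, Add(-46, Pow(-57, 2))), Rational(1, 2)) = Pow(Add(-1694, Add(-46, 3249)), Rational(1, 2)) = Pow(Add(-1694, 3203), Rational(1, 2)) = Pow(1509, Rational(1, 2))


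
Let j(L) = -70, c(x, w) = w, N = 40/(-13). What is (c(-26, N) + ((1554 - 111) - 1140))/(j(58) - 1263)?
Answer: -3899/17329 ≈ -0.22500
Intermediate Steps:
N = -40/13 (N = 40*(-1/13) = -40/13 ≈ -3.0769)
(c(-26, N) + ((1554 - 111) - 1140))/(j(58) - 1263) = (-40/13 + ((1554 - 111) - 1140))/(-70 - 1263) = (-40/13 + (1443 - 1140))/(-1333) = (-40/13 + 303)*(-1/1333) = (3899/13)*(-1/1333) = -3899/17329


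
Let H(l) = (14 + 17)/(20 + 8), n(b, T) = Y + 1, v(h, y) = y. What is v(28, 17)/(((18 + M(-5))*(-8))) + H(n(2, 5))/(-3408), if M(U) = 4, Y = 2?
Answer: -101729/1049664 ≈ -0.096916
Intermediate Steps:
n(b, T) = 3 (n(b, T) = 2 + 1 = 3)
H(l) = 31/28
v(28, 17)/(((18 + M(-5))*(-8))) + H(n(2, 5))/(-3408) = 17/(((18 + 4)*(-8))) + (31/28)/(-3408) = 17/((22*(-8))) + (31/28)*(-1/3408) = 17/(-176) - 31/95424 = 17*(-1/176) - 31/95424 = -17/176 - 31/95424 = -101729/1049664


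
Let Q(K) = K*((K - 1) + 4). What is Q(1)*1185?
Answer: 4740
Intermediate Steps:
Q(K) = K*(3 + K) (Q(K) = K*((-1 + K) + 4) = K*(3 + K))
Q(1)*1185 = (1*(3 + 1))*1185 = (1*4)*1185 = 4*1185 = 4740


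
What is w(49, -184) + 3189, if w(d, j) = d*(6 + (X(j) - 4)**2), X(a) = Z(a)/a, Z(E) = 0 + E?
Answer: 3924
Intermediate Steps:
Z(E) = E
X(a) = 1 (X(a) = a/a = 1)
w(d, j) = 15*d (w(d, j) = d*(6 + (1 - 4)**2) = d*(6 + (-3)**2) = d*(6 + 9) = d*15 = 15*d)
w(49, -184) + 3189 = 15*49 + 3189 = 735 + 3189 = 3924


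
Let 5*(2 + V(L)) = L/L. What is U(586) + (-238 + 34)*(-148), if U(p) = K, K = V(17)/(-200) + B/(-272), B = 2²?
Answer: 513263903/17000 ≈ 30192.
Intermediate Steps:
V(L) = -9/5 (V(L) = -2 + (L/L)/5 = -2 + (⅕)*1 = -2 + ⅕ = -9/5)
B = 4
K = -97/17000 (K = -9/5/(-200) + 4/(-272) = -9/5*(-1/200) + 4*(-1/272) = 9/1000 - 1/68 = -97/17000 ≈ -0.0057059)
U(p) = -97/17000
U(586) + (-238 + 34)*(-148) = -97/17000 + (-238 + 34)*(-148) = -97/17000 - 204*(-148) = -97/17000 + 30192 = 513263903/17000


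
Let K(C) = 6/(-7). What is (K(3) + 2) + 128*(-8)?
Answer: -7160/7 ≈ -1022.9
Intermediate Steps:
K(C) = -6/7 (K(C) = 6*(-⅐) = -6/7)
(K(3) + 2) + 128*(-8) = (-6/7 + 2) + 128*(-8) = 8/7 - 1024 = -7160/7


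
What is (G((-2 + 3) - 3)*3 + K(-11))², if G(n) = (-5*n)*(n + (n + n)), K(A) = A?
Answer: 36481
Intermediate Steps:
G(n) = -15*n² (G(n) = (-5*n)*(n + 2*n) = (-5*n)*(3*n) = -15*n²)
(G((-2 + 3) - 3)*3 + K(-11))² = (-15*((-2 + 3) - 3)²*3 - 11)² = (-15*(1 - 3)²*3 - 11)² = (-15*(-2)²*3 - 11)² = (-15*4*3 - 11)² = (-60*3 - 11)² = (-180 - 11)² = (-191)² = 36481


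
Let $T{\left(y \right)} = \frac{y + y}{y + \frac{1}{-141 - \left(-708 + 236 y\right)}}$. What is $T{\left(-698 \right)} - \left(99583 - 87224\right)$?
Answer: $- \frac{1425700107511}{115375909} \approx -12357.0$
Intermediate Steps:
$T{\left(y \right)} = \frac{2 y}{y + \frac{1}{567 - 236 y}}$ ($T{\left(y \right)} = \frac{2 y}{y + \frac{1}{-141 - \left(-708 + 236 y\right)}} = \frac{2 y}{y + \frac{1}{567 - 236 y}}$)
$T{\left(-698 \right)} - \left(99583 - 87224\right) = 2 \left(-698\right) \frac{1}{-1 - -395766 + 236 \left(-698\right)^{2}} \left(-567 + 236 \left(-698\right)\right) - \left(99583 - 87224\right) = 2 \left(-698\right) \frac{1}{-1 + 395766 + 236 \cdot 487204} \left(-567 - 164728\right) - 12359 = 2 \left(-698\right) \frac{1}{-1 + 395766 + 114980144} \left(-165295\right) - 12359 = 2 \left(-698\right) \frac{1}{115375909} \left(-165295\right) - 12359 = \frac{230751820}{115375909} - 12359 = - \frac{1425700107511}{115375909}$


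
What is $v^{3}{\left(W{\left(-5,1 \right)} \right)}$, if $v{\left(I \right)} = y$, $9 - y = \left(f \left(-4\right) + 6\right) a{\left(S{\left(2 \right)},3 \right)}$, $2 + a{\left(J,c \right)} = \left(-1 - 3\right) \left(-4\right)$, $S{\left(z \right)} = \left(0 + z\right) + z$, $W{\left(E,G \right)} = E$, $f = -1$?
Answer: $-2248091$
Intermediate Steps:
$S{\left(z \right)} = 2 z$ ($S{\left(z \right)} = z + z = 2 z$)
$a{\left(J,c \right)} = 14$ ($a{\left(J,c \right)} = -2 + \left(-1 - 3\right) \left(-4\right) = -2 - -16 = -2 + 16 = 14$)
$y = -131$ ($y = 9 - \left(\left(-1\right) \left(-4\right) + 6\right) 14 = 9 - \left(4 + 6\right) 14 = 9 - 10 \cdot 14 = 9 - 140 = -131$)
$v{\left(I \right)} = -131$
$v^{3}{\left(W{\left(-5,1 \right)} \right)} = \left(-131\right)^{3} = -2248091$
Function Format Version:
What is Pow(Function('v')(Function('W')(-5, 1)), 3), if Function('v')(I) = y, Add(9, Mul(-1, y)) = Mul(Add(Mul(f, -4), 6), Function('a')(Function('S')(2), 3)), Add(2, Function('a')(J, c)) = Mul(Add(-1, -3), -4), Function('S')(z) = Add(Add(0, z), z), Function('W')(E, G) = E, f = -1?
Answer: -2248091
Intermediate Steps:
Function('S')(z) = Mul(2, z) (Function('S')(z) = Add(z, z) = Mul(2, z))
Function('a')(J, c) = 14 (Function('a')(J, c) = Add(-2, Mul(Add(-1, -3), -4)) = Add(-2, Mul(-4, -4)) = Add(-2, 16) = 14)
y = -131 (y = Add(9, Mul(-1, Mul(Add(Mul(-1, -4), 6), 14))) = Add(9, Mul(-1, Mul(Add(4, 6), 14))) = Add(9, Mul(-1, Mul(10, 14))) = Add(9, Mul(-1, 140)) = Add(9, -140) = -131)
Function('v')(I) = -131
Pow(Function('v')(Function('W')(-5, 1)), 3) = Pow(-131, 3) = -2248091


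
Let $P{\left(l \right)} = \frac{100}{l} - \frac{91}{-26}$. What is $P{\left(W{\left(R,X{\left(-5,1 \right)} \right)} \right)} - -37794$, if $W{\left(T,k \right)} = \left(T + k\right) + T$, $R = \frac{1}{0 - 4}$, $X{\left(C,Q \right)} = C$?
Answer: $\frac{831145}{22} \approx 37779.0$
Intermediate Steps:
$R = - \frac{1}{4}$ ($R = \frac{1}{-4} = - \frac{1}{4} \approx -0.25$)
$W{\left(T,k \right)} = k + 2 T$
$P{\left(l \right)} = \frac{7}{2} + \frac{100}{l}$ ($P{\left(l \right)} = \frac{100}{l} - - \frac{7}{2} = \frac{100}{l} + \frac{7}{2} = \frac{7}{2} + \frac{100}{l}$)
$P{\left(W{\left(R,X{\left(-5,1 \right)} \right)} \right)} - -37794 = \left(\frac{7}{2} + \frac{100}{-5 + 2 \left(- \frac{1}{4}\right)}\right) - -37794 = \left(\frac{7}{2} + \frac{100}{-5 - \frac{1}{2}}\right) + 37794 = \left(\frac{7}{2} + \frac{100}{- \frac{11}{2}}\right) + 37794 = \left(\frac{7}{2} + 100 \left(- \frac{2}{11}\right)\right) + 37794 = \left(\frac{7}{2} - \frac{200}{11}\right) + 37794 = - \frac{323}{22} + 37794 = \frac{831145}{22}$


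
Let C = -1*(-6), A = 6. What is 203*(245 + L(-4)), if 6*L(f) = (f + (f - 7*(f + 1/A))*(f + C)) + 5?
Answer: 461825/9 ≈ 51314.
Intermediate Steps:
C = 6
L(f) = ⅚ + f/6 + (6 + f)*(-7/6 - 6*f)/6 (L(f) = ((f + (f - 7*(f + 1/6))*(f + 6)) + 5)/6 = ((f + (f - 7*(f + ⅙))*(6 + f)) + 5)/6 = ((f + (f - 7*(⅙ + f))*(6 + f)) + 5)/6 = ((f + (f + (-7/6 - 7*f))*(6 + f)) + 5)/6 = ((f + (-7/6 - 6*f)*(6 + f)) + 5)/6 = ((f + (6 + f)*(-7/6 - 6*f)) + 5)/6 = (5 + f + (6 + f)*(-7/6 - 6*f))/6 = ⅚ + f/6 + (6 + f)*(-7/6 - 6*f)/6)
203*(245 + L(-4)) = 203*(245 + (-⅓ - 1*(-4)² - 217/36*(-4))) = 203*(245 + (-⅓ - 1*16 + 217/9)) = 203*(245 + (-⅓ - 16 + 217/9)) = 203*(245 + 70/9) = 203*(2275/9) = 461825/9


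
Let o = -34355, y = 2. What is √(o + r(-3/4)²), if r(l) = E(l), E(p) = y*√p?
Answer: I*√34358 ≈ 185.36*I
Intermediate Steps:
E(p) = 2*√p
r(l) = 2*√l
√(o + r(-3/4)²) = √(-34355 + (2*√(-3/4))²) = √(-34355 + (2*√(-3*¼))²) = √(-34355 + (2*√(-¾))²) = √(-34355 + (2*(I*√3/2))²) = √(-34355 + (I*√3)²) = √(-34355 - 3) = √(-34358) = I*√34358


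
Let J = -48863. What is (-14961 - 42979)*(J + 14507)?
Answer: 1990586640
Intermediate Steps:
(-14961 - 42979)*(J + 14507) = (-14961 - 42979)*(-48863 + 14507) = -57940*(-34356) = 1990586640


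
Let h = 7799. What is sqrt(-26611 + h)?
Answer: 2*I*sqrt(4703) ≈ 137.16*I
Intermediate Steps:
sqrt(-26611 + h) = sqrt(-26611 + 7799) = sqrt(-18812) = 2*I*sqrt(4703)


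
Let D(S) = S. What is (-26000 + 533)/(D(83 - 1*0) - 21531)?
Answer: 25467/21448 ≈ 1.1874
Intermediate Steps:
(-26000 + 533)/(D(83 - 1*0) - 21531) = (-26000 + 533)/((83 - 1*0) - 21531) = -25467/((83 + 0) - 21531) = -25467/(83 - 21531) = -25467/(-21448) = -25467*(-1/21448) = 25467/21448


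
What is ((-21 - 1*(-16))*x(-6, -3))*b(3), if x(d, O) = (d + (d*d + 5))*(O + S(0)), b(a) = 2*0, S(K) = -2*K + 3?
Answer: 0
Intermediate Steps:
S(K) = 3 - 2*K
b(a) = 0
x(d, O) = (3 + O)*(5 + d + d**2) (x(d, O) = (d + (d*d + 5))*(O + (3 - 2*0)) = (d + (d**2 + 5))*(O + (3 + 0)) = (d + (5 + d**2))*(O + 3) = (5 + d + d**2)*(3 + O) = (3 + O)*(5 + d + d**2))
((-21 - 1*(-16))*x(-6, -3))*b(3) = ((-21 - 1*(-16))*(15 + 3*(-6) + 3*(-6)**2 + 5*(-3) - 3*(-6) - 3*(-6)**2))*0 = ((-21 + 16)*(15 - 18 + 3*36 - 15 + 18 - 3*36))*0 = -5*(15 - 18 + 108 - 15 + 18 - 108)*0 = -5*0*0 = 0*0 = 0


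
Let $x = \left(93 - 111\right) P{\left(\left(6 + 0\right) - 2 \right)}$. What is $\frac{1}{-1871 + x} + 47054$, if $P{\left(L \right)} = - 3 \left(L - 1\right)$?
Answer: $\frac{80415285}{1709} \approx 47054.0$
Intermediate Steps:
$P{\left(L \right)} = 3 - 3 L$ ($P{\left(L \right)} = - 3 \left(-1 + L\right) = 3 - 3 L$)
$x = 162$ ($x = \left(93 - 111\right) \left(3 - 3 \left(\left(6 + 0\right) - 2\right)\right) = - 18 \left(3 - 3 \left(6 - 2\right)\right) = - 18 \left(3 - 12\right) = \left(-18\right) \left(-9\right) = 162$)
$\frac{1}{-1871 + x} + 47054 = \frac{1}{-1871 + 162} + 47054 = \frac{1}{-1709} + 47054 = - \frac{1}{1709} + 47054 = \frac{80415285}{1709}$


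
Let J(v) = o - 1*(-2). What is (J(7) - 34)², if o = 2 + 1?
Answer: 841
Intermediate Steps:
o = 3
J(v) = 5 (J(v) = 3 - 1*(-2) = 3 + 2 = 5)
(J(7) - 34)² = (5 - 34)² = (-29)² = 841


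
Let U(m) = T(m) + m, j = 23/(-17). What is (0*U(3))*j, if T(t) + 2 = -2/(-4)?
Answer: 0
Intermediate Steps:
j = -23/17 (j = 23*(-1/17) = -23/17 ≈ -1.3529)
T(t) = -3/2 (T(t) = -2 - 2/(-4) = -2 - 2*(-¼) = -2 + ½ = -3/2)
U(m) = -3/2 + m
(0*U(3))*j = (0*(-3/2 + 3))*(-23/17) = (0*(3/2))*(-23/17) = 0*(-23/17) = 0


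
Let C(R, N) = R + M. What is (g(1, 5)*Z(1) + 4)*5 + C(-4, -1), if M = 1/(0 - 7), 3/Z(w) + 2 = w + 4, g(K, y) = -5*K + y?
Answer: 111/7 ≈ 15.857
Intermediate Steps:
g(K, y) = y - 5*K
Z(w) = 3/(2 + w) (Z(w) = 3/(-2 + (w + 4)) = 3/(-2 + (4 + w)) = 3/(2 + w))
M = -1/7 (M = 1/(-7) = -1/7 ≈ -0.14286)
C(R, N) = -1/7 + R (C(R, N) = R - 1/7 = -1/7 + R)
(g(1, 5)*Z(1) + 4)*5 + C(-4, -1) = ((5 - 5*1)*(3/(2 + 1)) + 4)*5 + (-1/7 - 4) = ((5 - 5)*(3/3) + 4)*5 - 29/7 = (0*(3*(1/3)) + 4)*5 - 29/7 = (0*1 + 4)*5 - 29/7 = (0 + 4)*5 - 29/7 = 4*5 - 29/7 = 20 - 29/7 = 111/7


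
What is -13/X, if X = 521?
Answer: -13/521 ≈ -0.024952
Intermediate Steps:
-13/X = -13/521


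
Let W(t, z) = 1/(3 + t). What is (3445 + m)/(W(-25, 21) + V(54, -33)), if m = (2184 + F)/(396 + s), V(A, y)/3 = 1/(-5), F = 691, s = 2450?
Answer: -539403975/101033 ≈ -5338.9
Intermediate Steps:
V(A, y) = -⅗ (V(A, y) = 3/(-5) = 3*(-⅕) = -⅗)
m = 2875/2846 (m = (2184 + 691)/(396 + 2450) = 2875/2846 ≈ 1.0102)
(3445 + m)/(W(-25, 21) + V(54, -33)) = (3445 + 2875/2846)/(1/(3 - 25) - ⅗) = 9807345/(2846*(1/(-22) - ⅗)) = 9807345/(2846*(-1/22 - ⅗)) = 9807345/(2846*(-71/110)) = (9807345/2846)*(-110/71) = -539403975/101033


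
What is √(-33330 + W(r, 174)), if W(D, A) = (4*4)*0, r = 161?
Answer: I*√33330 ≈ 182.56*I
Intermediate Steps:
W(D, A) = 0 (W(D, A) = 16*0 = 0)
√(-33330 + W(r, 174)) = √(-33330 + 0) = √(-33330) = I*√33330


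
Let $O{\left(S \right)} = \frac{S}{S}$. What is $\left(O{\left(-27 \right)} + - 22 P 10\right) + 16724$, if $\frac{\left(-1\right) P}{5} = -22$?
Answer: $-7475$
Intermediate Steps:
$P = 110$ ($P = \left(-5\right) \left(-22\right) = 110$)
$O{\left(S \right)} = 1$
$\left(O{\left(-27 \right)} + - 22 P 10\right) + 16724 = \left(1 + \left(-22\right) 110 \cdot 10\right) + 16724 = \left(1 - 24200\right) + 16724 = -24199 + 16724 = -7475$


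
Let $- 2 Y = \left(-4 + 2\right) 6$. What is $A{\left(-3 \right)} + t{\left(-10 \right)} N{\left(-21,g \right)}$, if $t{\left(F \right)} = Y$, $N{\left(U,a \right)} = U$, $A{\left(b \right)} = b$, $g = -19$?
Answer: $-129$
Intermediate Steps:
$Y = 6$ ($Y = - \frac{\left(-4 + 2\right) 6}{2} = - \frac{\left(-2\right) 6}{2} = \left(- \frac{1}{2}\right) \left(-12\right) = 6$)
$t{\left(F \right)} = 6$
$A{\left(-3 \right)} + t{\left(-10 \right)} N{\left(-21,g \right)} = -3 + 6 \left(-21\right) = -3 - 126 = -129$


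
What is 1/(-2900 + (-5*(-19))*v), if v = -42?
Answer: -1/6890 ≈ -0.00014514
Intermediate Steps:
1/(-2900 + (-5*(-19))*v) = 1/(-2900 - 5*(-19)*(-42)) = 1/(-2900 + 95*(-42)) = 1/(-2900 - 3990) = 1/(-6890) = -1/6890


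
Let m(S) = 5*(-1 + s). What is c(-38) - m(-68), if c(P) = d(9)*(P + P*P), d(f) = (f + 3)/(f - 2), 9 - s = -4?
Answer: 16452/7 ≈ 2350.3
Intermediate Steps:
s = 13 (s = 9 - 1*(-4) = 9 + 4 = 13)
m(S) = 60 (m(S) = 5*(-1 + 13) = 5*12 = 60)
d(f) = (3 + f)/(-2 + f)
c(P) = 12*P/7 + 12*P²/7 (c(P) = ((3 + 9)/(-2 + 9))*(P + P*P) = (12/7)*(P + P²) = ((⅐)*12)*(P + P²) = 12*(P + P²)/7 = 12*P/7 + 12*P²/7)
c(-38) - m(-68) = (12/7)*(-38)*(1 - 38) - 1*60 = (12/7)*(-38)*(-37) - 60 = 16872/7 - 60 = 16452/7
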